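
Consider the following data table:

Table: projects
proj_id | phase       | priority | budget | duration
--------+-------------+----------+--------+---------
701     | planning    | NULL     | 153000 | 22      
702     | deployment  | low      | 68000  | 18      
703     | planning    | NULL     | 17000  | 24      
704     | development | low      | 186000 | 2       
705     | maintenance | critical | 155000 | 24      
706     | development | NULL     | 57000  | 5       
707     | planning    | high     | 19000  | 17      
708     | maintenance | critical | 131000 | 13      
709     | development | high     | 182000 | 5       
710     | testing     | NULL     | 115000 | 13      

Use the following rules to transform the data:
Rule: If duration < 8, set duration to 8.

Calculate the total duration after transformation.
155

Step 1: 3 records have duration < 8
Step 2: These records originally summed to 12
Step 3: After setting to minimum: 3 × 8 = 24
Step 4: Unaffected records sum: 131
Step 5: Final sum = 24 + 131 = 155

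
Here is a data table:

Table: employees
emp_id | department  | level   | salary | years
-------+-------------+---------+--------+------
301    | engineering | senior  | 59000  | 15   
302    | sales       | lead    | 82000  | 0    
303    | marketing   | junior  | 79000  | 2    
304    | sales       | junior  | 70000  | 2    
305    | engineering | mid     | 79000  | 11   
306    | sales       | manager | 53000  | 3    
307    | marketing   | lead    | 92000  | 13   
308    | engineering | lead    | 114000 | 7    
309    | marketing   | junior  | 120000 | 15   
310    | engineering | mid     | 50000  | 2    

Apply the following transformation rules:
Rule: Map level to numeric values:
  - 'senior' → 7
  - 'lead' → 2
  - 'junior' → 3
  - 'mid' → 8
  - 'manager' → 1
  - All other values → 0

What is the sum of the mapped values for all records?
39

Step 1: Apply mapping to each record
Step 2: Count by status:
  'senior': 1 records × 7 = 7
  'lead': 3 records × 2 = 6
  'junior': 3 records × 3 = 9
  'mid': 2 records × 8 = 16
  'manager': 1 records × 1 = 1
Step 3: Sum all mapped values = 39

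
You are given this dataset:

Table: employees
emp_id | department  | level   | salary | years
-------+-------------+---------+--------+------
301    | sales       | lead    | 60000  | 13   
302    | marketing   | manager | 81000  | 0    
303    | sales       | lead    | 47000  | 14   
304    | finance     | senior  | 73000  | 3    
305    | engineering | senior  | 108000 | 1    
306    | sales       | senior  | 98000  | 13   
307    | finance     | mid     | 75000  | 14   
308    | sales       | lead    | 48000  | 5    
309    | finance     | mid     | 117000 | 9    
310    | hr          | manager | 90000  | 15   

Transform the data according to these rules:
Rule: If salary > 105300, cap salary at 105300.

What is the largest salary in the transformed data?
105300

Step 1: Original maximum salary = 117000
Step 2: Apply cap at 105300
Step 3: 2 records had salary > 105300 and were capped
Step 4: Maximum after transformation = 105300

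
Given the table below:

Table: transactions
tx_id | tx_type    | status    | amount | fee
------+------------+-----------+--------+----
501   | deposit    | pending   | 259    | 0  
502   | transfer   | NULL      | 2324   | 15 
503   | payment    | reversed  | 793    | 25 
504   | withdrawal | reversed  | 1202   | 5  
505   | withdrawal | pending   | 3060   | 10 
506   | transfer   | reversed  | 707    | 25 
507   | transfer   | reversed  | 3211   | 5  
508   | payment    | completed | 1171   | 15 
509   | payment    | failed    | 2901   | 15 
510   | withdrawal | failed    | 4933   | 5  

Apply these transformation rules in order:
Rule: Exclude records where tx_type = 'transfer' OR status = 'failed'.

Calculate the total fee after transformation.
55

Step 1: Find records where tx_type = 'transfer' OR status = 'failed'
Step 2: 5 records match, summing to 65
Step 3: Original sum: 120
Step 4: Remaining sum = 120 - 65 = 55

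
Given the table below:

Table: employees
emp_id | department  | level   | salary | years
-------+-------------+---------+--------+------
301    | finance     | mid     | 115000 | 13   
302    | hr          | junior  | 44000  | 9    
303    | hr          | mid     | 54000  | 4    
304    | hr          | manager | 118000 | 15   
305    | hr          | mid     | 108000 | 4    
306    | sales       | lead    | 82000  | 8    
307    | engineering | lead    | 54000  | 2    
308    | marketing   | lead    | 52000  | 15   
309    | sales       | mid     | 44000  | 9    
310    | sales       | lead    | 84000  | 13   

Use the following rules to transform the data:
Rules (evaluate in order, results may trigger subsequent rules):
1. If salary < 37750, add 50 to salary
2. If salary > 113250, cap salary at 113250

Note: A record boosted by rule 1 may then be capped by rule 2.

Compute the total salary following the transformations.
748500

Step 1: Apply rule 1 to records with salary < 37750
  - 0 records get bonus of 50
  - Of these, 0 records then exceed 113250 and get capped
Step 2: Apply rule 2 to records with salary > 113250
  - 2 records (original) are capped
Step 3: Calculate final sum = 748500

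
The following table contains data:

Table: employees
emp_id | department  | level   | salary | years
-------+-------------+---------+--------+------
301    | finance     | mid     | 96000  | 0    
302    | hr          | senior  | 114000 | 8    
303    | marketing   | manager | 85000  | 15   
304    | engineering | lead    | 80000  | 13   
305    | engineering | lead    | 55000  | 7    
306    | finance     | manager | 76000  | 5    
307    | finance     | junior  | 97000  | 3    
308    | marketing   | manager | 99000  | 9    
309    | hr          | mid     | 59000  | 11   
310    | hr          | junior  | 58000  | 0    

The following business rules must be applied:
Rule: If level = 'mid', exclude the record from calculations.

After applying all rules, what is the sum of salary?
664000

Step 1: Identify records where level = 'mid'
Step 2: The excluded records sum to 155000
Step 3: Original total salary = 819000
Step 4: Remaining total = 819000 - 155000 = 664000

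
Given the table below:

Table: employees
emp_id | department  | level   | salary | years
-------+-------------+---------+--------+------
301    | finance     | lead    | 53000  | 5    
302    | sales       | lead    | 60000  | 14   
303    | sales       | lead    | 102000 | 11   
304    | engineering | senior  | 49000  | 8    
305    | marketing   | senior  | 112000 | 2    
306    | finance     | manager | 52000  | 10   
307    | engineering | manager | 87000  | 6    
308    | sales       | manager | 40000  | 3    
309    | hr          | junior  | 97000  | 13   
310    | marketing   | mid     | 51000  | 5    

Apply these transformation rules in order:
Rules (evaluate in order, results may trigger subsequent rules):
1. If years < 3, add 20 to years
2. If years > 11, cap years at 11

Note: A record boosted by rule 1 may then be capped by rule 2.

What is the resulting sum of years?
81

Step 1: Apply rule 1 to records with years < 3
  - 1 records get bonus of 20
  - Of these, 1 records then exceed 11 and get capped
Step 2: Apply rule 2 to records with years > 11
  - 2 records (original) are capped
Step 3: Calculate final sum = 81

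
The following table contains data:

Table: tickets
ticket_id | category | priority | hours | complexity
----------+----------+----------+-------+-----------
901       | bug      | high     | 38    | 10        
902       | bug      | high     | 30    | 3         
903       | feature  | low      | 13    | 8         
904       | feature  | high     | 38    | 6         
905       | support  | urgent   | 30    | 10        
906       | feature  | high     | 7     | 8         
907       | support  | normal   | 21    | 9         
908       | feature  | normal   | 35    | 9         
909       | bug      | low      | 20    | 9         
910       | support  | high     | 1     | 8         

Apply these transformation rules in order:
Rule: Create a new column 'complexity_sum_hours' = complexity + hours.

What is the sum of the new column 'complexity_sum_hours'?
313

Step 1: For each record, compute complexity + hours
Example calculations:
  10 + 38 = 48
  3 + 30 = 33
  8 + 13 = 21
  ...
Step 2: Sum all derived values
Step 3: Total = 313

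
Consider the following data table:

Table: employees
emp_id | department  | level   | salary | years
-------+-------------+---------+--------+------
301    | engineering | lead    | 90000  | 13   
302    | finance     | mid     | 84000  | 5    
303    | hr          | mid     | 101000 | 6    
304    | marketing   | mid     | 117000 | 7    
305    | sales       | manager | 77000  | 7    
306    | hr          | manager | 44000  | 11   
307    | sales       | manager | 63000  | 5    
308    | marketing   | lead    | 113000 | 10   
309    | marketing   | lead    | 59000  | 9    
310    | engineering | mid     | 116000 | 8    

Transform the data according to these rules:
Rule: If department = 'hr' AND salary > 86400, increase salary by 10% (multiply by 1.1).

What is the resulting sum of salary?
874100.0

Step 1: Find records where department = 'hr' AND salary > 86400
Step 2: 1 records match, summing to 101000
Step 3: After multiplier: 101000 × 1.1 = 111100.0
Step 4: Unaffected records sum: 763000
Step 5: Final sum = 111100.0 + 763000 = 874100.0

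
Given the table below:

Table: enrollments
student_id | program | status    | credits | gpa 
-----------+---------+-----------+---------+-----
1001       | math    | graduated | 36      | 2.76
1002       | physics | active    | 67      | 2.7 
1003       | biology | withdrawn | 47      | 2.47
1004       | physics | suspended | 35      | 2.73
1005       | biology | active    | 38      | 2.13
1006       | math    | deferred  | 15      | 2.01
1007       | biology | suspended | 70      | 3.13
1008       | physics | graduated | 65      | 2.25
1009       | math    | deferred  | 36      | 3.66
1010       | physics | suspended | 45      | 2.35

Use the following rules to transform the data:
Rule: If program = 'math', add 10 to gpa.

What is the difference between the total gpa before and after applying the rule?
30.0

Step 1: Original sum of gpa = 26.19
Step 2: 3 records have program = 'math'
Step 3: Each affected record changes by 10
Step 4: Total change = 3 × 10 = 30
Step 5: New sum = 26.19 + 30 = 56.19
Step 6: Difference = |56.19 - 26.19| = 30.0
        (Sum increased by 30.0)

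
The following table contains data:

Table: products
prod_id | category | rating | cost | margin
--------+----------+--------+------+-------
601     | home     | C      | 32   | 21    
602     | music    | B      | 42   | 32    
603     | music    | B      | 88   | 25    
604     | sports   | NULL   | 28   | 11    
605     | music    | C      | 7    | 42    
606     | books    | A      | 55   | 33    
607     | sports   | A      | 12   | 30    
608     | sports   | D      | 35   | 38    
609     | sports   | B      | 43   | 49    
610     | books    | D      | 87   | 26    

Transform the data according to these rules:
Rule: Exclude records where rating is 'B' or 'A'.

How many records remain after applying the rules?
5

Step 1: Count records to exclude
  - 3 (B) + 2 (A) = 5 records
Step 2: Total records: 10
Step 3: Remaining = 10 - 5 = 5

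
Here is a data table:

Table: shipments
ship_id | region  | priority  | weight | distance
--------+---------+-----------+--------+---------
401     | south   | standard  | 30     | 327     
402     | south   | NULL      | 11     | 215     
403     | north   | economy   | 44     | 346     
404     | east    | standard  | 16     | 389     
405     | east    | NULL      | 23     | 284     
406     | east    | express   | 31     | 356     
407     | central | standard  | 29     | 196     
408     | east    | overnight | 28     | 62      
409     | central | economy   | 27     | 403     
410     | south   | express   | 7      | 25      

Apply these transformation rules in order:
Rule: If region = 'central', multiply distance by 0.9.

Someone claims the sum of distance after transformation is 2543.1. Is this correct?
Yes, the result is correct.

Step 1: Calculate the correct sum after transformation
Step 2: Apply multiplier 0.9 to records where region = 'central'
Step 3: Correct result = 2543.1
Step 4: Claimed result = 2543.1
Step 5: 2543.1 = 2543.1 ✓
Conclusion: The claimed result is correct.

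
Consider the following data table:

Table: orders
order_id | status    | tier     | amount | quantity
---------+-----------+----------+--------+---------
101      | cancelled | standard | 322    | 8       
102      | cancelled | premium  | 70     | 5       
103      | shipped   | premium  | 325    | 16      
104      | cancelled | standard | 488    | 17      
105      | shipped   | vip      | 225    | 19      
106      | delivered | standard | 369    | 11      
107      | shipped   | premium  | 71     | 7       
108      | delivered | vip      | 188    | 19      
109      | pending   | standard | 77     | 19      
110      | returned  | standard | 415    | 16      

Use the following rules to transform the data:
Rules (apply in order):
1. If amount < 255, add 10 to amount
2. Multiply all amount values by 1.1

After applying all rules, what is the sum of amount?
2860.0

Step 1: Apply Rule 1 - Add 10 to records with amount < 255
  - 5 records affected: 631 + (5 × 10) = 681
  - Unaffected records: 1919
  - Sum after Rule 1: 2600
Step 2: Apply Rule 2 - Multiply all by 1.1
  - 2600 × 1.1 = 2860.0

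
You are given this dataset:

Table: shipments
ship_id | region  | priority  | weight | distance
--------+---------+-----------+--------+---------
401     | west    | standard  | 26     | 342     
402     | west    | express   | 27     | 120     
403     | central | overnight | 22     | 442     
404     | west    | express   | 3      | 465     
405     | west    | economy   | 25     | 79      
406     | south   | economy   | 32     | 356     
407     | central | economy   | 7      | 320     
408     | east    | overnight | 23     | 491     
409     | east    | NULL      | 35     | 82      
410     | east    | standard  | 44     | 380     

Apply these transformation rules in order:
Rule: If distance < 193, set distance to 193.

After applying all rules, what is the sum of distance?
3375

Step 1: 3 records have distance < 193
Step 2: These records originally summed to 281
Step 3: After setting to minimum: 3 × 193 = 579
Step 4: Unaffected records sum: 2796
Step 5: Final sum = 579 + 2796 = 3375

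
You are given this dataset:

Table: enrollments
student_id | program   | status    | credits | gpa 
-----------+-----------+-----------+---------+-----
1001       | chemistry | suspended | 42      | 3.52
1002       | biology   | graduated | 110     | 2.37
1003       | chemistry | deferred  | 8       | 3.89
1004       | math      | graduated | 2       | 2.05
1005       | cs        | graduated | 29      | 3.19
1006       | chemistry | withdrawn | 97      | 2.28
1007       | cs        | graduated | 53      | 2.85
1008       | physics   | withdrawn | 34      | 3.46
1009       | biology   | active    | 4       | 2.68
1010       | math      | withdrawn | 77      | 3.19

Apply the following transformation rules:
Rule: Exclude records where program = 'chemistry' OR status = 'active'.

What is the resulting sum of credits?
305

Step 1: Find records where program = 'chemistry' OR status = 'active'
Step 2: 4 records match, summing to 151
Step 3: Original sum: 456
Step 4: Remaining sum = 456 - 151 = 305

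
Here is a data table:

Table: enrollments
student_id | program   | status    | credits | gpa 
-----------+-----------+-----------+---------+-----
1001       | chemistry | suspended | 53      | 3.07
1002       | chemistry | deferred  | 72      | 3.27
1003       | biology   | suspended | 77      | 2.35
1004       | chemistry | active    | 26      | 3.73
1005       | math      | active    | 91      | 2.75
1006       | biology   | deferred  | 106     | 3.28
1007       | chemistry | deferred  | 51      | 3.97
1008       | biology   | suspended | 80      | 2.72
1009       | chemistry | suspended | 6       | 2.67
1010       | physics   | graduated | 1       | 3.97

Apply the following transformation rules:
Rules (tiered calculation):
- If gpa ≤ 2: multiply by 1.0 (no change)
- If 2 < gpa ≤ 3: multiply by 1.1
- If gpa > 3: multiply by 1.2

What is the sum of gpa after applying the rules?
37.09

Step 1: Tier 1 (gpa ≤ 2): 0 records, sum = 0 × 1.0 = 0.0
Step 2: Tier 2 (2 < gpa ≤ 3): 4 records, sum = 10.49 × 1.1 = 11.54
Step 3: Tier 3 (gpa > 3): 6 records, sum = 21.29 × 1.2 = 25.55
Step 4: Final sum = 0.0 + 11.54 + 25.55 = 37.09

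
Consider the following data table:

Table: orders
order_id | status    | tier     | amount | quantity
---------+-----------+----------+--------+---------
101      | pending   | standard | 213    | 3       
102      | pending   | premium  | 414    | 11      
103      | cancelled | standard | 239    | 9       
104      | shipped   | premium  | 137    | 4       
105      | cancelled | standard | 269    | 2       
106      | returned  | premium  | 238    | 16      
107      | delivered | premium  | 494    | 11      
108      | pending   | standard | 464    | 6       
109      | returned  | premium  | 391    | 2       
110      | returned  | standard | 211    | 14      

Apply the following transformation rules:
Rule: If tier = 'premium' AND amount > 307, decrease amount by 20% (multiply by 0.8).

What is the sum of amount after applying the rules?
2810.2

Step 1: Find records where tier = 'premium' AND amount > 307
Step 2: 3 records match, summing to 1299
Step 3: After multiplier: 1299 × 0.8 = 1039.2
Step 4: Unaffected records sum: 1771
Step 5: Final sum = 1039.2 + 1771 = 2810.2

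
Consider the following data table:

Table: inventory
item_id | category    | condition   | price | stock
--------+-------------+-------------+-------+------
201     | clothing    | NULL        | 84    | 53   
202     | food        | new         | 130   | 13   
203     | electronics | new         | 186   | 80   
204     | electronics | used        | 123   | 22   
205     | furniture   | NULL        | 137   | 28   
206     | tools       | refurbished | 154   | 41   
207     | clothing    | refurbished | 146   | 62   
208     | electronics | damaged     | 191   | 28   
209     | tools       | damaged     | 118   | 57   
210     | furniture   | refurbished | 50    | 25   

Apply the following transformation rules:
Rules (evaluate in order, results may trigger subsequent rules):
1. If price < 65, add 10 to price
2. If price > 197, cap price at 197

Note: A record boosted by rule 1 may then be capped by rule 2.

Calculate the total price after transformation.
1329

Step 1: Apply rule 1 to records with price < 65
  - 1 records get bonus of 10
  - Of these, 0 records then exceed 197 and get capped
Step 2: Apply rule 2 to records with price > 197
  - 0 records (original) are capped
Step 3: Calculate final sum = 1329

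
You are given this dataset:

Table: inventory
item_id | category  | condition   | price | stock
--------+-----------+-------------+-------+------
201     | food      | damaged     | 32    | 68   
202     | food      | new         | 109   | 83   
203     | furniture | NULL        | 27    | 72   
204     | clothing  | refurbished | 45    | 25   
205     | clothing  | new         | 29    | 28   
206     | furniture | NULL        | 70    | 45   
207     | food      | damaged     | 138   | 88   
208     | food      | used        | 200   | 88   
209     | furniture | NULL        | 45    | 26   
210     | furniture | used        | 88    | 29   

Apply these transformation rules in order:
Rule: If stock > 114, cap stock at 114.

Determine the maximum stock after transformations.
88

Step 1: Original maximum stock = 88
Step 2: Check cap of 114 against maximum
Step 3: No records exceed the cap (max 88 <= cap 114), so no capping applies
Step 4: Maximum after transformation = 88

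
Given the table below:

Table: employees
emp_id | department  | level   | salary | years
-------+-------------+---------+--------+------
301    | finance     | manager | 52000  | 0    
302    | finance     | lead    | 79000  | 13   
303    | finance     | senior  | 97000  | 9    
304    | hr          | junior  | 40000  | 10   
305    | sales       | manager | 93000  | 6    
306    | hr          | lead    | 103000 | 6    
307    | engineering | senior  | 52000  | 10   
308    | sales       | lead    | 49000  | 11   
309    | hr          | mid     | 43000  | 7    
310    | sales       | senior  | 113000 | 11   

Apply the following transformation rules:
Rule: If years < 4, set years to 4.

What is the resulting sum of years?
87

Step 1: 1 records have years < 4
Step 2: These records originally summed to 0
Step 3: After setting to minimum: 1 × 4 = 4
Step 4: Unaffected records sum: 83
Step 5: Final sum = 4 + 83 = 87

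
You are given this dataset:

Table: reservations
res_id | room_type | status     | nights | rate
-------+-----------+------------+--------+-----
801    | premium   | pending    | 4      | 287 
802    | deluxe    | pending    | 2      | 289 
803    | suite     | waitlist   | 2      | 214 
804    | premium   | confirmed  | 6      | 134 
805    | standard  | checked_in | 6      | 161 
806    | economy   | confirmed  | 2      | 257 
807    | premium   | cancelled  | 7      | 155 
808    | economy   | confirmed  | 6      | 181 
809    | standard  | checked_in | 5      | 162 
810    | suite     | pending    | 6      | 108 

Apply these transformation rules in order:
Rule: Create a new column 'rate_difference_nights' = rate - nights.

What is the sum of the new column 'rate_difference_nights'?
1902

Step 1: For each record, compute rate - nights
Example calculations:
  287 - 4 = 283
  289 - 2 = 287
  214 - 2 = 212
  ...
Step 2: Sum all derived values
Step 3: Total = 1902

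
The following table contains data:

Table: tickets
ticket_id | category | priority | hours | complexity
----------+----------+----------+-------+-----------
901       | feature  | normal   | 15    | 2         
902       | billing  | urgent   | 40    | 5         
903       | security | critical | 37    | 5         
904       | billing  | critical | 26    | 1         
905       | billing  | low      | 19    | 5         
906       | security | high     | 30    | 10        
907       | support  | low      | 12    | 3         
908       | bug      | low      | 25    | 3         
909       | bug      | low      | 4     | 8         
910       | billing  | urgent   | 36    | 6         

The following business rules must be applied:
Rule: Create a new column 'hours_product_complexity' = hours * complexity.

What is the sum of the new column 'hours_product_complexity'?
1195

Step 1: For each record, compute hours * complexity
Example calculations:
  15 * 2 = 30
  40 * 5 = 200
  37 * 5 = 185
  ...
Step 2: Sum all derived values
Step 3: Total = 1195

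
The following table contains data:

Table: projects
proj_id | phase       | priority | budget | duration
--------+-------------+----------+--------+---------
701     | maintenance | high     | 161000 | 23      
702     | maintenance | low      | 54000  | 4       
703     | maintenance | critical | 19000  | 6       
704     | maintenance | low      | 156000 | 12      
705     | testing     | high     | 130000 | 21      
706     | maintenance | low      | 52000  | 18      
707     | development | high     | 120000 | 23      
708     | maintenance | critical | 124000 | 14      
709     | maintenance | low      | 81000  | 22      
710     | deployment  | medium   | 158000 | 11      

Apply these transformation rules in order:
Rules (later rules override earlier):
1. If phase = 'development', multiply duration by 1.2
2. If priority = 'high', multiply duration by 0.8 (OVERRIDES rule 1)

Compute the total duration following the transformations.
140.6

Step 1: Rule 2 takes priority for records with priority = 'high'
  - 3 records: 67 × 0.8 = 53.6
Step 2: Rule 1 applies to remaining records with phase = 'development'
  - 0 records: 0 × 1.2 = 0.0
Step 3: Other records unchanged: 87
Step 4: Final sum = 53.6 + 0.0 + 87 = 140.6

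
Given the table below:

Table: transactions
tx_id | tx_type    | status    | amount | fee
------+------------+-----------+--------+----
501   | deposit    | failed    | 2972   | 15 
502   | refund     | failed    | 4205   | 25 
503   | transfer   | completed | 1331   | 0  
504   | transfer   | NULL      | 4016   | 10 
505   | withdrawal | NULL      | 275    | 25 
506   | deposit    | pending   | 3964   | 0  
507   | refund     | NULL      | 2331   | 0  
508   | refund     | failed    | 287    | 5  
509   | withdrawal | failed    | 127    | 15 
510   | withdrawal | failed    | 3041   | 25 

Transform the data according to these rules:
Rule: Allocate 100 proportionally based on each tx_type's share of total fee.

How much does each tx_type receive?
deposit: 12.5, refund: 25.0, transfer: 8.33, withdrawal: 54.17

Step 1: Calculate total fee = 120
Step 2: Calculate each tx_type's proportion:
  deposit: 15/120 = 12.50% → 12.5
  refund: 30/120 = 25.00% → 25.0
  transfer: 10/120 = 8.33% → 8.33
  withdrawal: 65/120 = 54.17% → 54.17
Step 3: Verify: sum of allocations ≈ 100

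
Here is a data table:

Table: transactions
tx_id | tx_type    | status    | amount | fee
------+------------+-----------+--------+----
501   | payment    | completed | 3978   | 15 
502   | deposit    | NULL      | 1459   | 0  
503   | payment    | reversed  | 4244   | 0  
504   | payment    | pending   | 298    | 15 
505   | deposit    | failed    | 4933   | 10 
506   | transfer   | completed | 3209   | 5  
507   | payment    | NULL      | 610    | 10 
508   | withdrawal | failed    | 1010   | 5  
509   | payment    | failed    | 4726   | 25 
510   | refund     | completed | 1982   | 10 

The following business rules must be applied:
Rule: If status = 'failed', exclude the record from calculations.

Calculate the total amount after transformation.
15780

Step 1: Identify records where status = 'failed'
Step 2: The excluded records sum to 10669
Step 3: Original total amount = 26449
Step 4: Remaining total = 26449 - 10669 = 15780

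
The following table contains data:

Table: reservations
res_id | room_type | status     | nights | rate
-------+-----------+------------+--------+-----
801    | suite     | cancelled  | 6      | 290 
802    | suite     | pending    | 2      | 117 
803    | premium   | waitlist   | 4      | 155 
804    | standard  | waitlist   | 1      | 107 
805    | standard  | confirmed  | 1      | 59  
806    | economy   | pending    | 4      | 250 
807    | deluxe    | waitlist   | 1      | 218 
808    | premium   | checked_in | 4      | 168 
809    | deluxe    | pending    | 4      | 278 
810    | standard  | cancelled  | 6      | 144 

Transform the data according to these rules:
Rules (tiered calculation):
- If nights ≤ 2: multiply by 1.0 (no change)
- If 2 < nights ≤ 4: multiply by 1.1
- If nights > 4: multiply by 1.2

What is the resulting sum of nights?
37.0

Step 1: Tier 1 (nights ≤ 2): 4 records, sum = 5 × 1.0 = 5.0
Step 2: Tier 2 (2 < nights ≤ 4): 4 records, sum = 16 × 1.1 = 17.6
Step 3: Tier 3 (nights > 4): 2 records, sum = 12 × 1.2 = 14.4
Step 4: Final sum = 5.0 + 17.6 + 14.4 = 37.0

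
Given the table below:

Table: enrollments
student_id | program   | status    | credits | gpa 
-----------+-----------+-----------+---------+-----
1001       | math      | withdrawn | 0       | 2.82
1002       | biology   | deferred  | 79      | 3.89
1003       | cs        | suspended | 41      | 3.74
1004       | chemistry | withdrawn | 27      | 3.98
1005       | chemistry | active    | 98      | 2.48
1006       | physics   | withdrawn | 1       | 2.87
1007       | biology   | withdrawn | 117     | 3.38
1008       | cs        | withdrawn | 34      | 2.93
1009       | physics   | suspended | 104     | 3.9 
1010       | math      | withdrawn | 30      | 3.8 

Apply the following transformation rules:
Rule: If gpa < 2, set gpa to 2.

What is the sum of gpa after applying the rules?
33.79

Step 1: 0 records have gpa < 2
Step 2: These records originally summed to 0
Step 3: After setting to minimum: 0 × 2 = 0
Step 4: Unaffected records sum: 33.79
Step 5: Final sum = 0 + 33.79 = 33.79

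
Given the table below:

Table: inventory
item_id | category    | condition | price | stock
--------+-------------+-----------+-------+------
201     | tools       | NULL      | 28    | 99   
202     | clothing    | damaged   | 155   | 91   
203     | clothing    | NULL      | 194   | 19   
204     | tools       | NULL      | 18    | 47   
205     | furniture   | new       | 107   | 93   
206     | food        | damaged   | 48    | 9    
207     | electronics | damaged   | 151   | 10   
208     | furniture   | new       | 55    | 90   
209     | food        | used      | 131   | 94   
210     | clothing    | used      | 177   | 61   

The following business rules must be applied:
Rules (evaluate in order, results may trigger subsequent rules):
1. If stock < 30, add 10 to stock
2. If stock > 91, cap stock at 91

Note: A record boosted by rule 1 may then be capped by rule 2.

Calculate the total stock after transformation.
630

Step 1: Apply rule 1 to records with stock < 30
  - 3 records get bonus of 10
  - Of these, 0 records then exceed 91 and get capped
Step 2: Apply rule 2 to records with stock > 91
  - 3 records (original) are capped
Step 3: Calculate final sum = 630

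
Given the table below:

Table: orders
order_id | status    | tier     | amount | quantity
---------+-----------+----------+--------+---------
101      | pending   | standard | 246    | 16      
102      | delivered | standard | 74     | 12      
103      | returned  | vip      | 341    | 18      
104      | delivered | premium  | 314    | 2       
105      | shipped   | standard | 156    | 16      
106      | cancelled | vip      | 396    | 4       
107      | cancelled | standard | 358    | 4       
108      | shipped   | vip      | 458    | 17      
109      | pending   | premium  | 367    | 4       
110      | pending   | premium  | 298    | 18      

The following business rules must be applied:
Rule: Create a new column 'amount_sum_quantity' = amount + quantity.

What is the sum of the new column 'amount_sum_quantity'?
3119

Step 1: For each record, compute amount + quantity
Example calculations:
  246 + 16 = 262
  74 + 12 = 86
  341 + 18 = 359
  ...
Step 2: Sum all derived values
Step 3: Total = 3119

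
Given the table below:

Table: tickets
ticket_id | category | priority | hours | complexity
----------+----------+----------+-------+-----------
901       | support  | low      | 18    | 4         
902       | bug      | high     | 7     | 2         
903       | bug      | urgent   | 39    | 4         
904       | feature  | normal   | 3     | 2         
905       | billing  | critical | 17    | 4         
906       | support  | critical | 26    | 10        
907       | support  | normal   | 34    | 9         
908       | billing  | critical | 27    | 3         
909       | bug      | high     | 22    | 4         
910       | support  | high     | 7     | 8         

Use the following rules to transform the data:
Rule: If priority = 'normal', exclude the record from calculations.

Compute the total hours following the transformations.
163

Step 1: Identify records where priority = 'normal'
Step 2: The excluded records sum to 37
Step 3: Original total hours = 200
Step 4: Remaining total = 200 - 37 = 163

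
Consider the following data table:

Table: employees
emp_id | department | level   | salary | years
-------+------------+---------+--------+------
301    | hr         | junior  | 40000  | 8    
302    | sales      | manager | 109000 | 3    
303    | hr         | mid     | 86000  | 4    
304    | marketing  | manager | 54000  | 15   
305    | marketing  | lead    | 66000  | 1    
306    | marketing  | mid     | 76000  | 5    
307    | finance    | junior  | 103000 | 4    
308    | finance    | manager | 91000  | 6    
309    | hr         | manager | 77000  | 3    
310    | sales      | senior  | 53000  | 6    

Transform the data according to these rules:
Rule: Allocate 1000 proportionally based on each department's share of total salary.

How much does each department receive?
finance: 256.95, hr: 268.87, marketing: 259.6, sales: 214.57

Step 1: Calculate total salary = 755000
Step 2: Calculate each department's proportion:
  finance: 194000/755000 = 25.70% → 256.95
  hr: 203000/755000 = 26.89% → 268.87
  marketing: 196000/755000 = 25.96% → 259.6
  sales: 162000/755000 = 21.46% → 214.57
Step 3: Verify: sum of allocations ≈ 1000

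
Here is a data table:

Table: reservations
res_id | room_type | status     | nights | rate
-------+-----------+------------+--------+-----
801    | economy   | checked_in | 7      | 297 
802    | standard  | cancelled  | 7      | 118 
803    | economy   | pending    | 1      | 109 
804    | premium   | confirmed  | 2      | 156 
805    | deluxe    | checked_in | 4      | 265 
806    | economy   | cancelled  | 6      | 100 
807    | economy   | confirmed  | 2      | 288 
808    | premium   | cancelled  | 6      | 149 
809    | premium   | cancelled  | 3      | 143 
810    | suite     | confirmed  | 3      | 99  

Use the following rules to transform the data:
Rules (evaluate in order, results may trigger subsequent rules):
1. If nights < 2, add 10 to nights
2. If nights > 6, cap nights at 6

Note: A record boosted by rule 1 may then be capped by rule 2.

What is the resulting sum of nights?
44

Step 1: Apply rule 1 to records with nights < 2
  - 1 records get bonus of 10
  - Of these, 1 records then exceed 6 and get capped
Step 2: Apply rule 2 to records with nights > 6
  - 2 records (original) are capped
Step 3: Calculate final sum = 44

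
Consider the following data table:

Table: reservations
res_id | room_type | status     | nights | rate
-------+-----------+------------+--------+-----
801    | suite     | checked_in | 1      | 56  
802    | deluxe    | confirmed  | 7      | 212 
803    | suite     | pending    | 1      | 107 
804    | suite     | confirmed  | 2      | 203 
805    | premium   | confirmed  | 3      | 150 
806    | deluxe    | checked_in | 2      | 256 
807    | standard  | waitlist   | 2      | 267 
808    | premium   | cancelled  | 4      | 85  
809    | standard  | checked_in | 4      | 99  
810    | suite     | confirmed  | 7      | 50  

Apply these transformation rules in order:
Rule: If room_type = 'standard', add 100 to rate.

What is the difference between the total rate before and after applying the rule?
200

Step 1: Original sum of rate = 1485
Step 2: 2 records have room_type = 'standard'
Step 3: Each affected record changes by 100
Step 4: Total change = 2 × 100 = 200
Step 5: New sum = 1485 + 200 = 1685
Step 6: Difference = |1685 - 1485| = 200
        (Sum increased by 200)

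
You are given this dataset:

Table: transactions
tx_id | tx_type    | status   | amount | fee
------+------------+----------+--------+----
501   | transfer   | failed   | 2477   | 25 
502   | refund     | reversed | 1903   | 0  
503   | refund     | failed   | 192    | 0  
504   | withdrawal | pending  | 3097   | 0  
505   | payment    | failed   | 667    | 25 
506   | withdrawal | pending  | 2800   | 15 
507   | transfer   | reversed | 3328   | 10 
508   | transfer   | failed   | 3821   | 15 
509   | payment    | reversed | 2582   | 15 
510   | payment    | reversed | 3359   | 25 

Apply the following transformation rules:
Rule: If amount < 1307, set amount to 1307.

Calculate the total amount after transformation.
25981

Step 1: 2 records have amount < 1307
Step 2: These records originally summed to 859
Step 3: After setting to minimum: 2 × 1307 = 2614
Step 4: Unaffected records sum: 23367
Step 5: Final sum = 2614 + 23367 = 25981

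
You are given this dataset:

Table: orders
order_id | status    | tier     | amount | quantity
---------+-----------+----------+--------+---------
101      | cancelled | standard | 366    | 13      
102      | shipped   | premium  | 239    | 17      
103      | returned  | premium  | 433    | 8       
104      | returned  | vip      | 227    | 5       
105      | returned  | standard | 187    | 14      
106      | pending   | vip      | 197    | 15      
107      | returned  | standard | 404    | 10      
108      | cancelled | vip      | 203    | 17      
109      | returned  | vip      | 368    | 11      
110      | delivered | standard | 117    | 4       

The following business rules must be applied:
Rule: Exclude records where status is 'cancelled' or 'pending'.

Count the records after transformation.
7

Step 1: Count records to exclude
  - 2 (cancelled) + 1 (pending) = 3 records
Step 2: Total records: 10
Step 3: Remaining = 10 - 3 = 7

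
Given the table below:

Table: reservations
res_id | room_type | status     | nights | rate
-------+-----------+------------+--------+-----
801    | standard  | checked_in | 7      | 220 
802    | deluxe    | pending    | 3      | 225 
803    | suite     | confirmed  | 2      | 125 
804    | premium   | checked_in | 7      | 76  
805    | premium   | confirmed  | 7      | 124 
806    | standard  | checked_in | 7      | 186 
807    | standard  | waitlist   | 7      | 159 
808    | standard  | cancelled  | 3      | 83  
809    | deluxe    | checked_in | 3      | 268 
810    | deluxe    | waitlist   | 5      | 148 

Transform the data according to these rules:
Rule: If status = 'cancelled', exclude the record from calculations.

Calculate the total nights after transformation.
48

Step 1: Identify records where status = 'cancelled'
Step 2: The excluded records sum to 3
Step 3: Original total nights = 51
Step 4: Remaining total = 51 - 3 = 48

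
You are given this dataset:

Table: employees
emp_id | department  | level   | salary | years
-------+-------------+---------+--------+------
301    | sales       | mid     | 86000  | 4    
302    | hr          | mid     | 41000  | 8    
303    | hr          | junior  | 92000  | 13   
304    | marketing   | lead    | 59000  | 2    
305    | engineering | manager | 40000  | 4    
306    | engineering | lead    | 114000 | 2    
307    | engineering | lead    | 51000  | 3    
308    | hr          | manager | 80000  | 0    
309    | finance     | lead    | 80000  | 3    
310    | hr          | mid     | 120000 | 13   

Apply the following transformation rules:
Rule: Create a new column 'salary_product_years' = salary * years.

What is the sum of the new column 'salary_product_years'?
4327000

Step 1: For each record, compute salary * years
Example calculations:
  86000 * 4 = 344000
  41000 * 8 = 328000
  92000 * 13 = 1196000
  ...
Step 2: Sum all derived values
Step 3: Total = 4327000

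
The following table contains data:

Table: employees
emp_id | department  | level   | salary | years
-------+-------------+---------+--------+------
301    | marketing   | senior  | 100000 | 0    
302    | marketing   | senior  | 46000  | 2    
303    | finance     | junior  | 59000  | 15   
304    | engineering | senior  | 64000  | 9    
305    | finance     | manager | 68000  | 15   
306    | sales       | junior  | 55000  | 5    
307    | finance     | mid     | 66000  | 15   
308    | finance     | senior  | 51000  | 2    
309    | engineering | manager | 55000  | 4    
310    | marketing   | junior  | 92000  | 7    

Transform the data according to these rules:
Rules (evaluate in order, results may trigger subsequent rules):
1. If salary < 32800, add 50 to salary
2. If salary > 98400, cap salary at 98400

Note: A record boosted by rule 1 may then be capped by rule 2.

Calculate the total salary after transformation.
654400

Step 1: Apply rule 1 to records with salary < 32800
  - 0 records get bonus of 50
  - Of these, 0 records then exceed 98400 and get capped
Step 2: Apply rule 2 to records with salary > 98400
  - 1 records (original) are capped
Step 3: Calculate final sum = 654400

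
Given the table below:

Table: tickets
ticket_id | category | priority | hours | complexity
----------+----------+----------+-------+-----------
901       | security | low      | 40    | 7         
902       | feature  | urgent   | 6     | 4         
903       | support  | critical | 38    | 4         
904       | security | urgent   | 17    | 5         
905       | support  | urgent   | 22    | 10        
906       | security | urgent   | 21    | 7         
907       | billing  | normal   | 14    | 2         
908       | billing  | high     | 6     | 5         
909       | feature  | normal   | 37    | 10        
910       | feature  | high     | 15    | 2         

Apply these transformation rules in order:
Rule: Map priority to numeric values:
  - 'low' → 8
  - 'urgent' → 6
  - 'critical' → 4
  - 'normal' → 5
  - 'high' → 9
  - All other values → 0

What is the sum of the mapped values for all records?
64

Step 1: Apply mapping to each record
Step 2: Count by status:
  'low': 1 records × 8 = 8
  'urgent': 4 records × 6 = 24
  'critical': 1 records × 4 = 4
  'normal': 2 records × 5 = 10
  'high': 2 records × 9 = 18
Step 3: Sum all mapped values = 64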